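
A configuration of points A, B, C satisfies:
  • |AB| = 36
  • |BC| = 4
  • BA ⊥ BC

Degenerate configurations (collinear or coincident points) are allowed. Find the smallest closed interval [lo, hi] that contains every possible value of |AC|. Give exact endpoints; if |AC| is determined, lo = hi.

|AC| = 4·√(82)  (≈ 36.2215)

|AB| ∈ {36}
|BC| ∈ {4}
|AC| ∈ {4·√(82)}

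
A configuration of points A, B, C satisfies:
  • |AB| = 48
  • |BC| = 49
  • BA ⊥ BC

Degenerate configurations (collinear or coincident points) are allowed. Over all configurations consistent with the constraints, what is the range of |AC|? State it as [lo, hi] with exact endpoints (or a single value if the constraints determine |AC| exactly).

|AB| ∈ {48}
|BC| ∈ {49}
|AC| ∈ {√(4705)}

|AC| = √(4705)  (≈ 68.5930)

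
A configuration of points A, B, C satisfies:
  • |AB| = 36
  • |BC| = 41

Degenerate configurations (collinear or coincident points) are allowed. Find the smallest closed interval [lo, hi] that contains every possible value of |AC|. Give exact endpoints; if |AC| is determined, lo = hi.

|AC| ∈ [5, 77]  (≈ [5.0000, 77.0000])

|AB| ∈ {36}
|BC| ∈ {41}
|AC| ∈ [5, 77]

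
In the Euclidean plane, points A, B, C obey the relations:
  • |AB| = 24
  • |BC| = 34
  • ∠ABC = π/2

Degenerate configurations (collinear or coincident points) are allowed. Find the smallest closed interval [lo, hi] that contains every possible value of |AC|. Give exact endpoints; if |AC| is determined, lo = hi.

|AC| = 2·√(433)  (≈ 41.6173)

|AB| ∈ {24}
|BC| ∈ {34}
|AC| ∈ {2·√(433)}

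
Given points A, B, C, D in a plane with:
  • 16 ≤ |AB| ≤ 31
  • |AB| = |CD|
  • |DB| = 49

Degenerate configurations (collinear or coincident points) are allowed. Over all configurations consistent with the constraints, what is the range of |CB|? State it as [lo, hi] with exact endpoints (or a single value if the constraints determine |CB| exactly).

|AB| ∈ [16, 31]
|BD| ∈ {49}
|CD| ∈ [16, 31]
|AD| ∈ [18, 80]
|BC| ∈ [18, 80]
|AC| ∈ [0, 111]

|CB| ∈ [18, 80]  (≈ [18.0000, 80.0000])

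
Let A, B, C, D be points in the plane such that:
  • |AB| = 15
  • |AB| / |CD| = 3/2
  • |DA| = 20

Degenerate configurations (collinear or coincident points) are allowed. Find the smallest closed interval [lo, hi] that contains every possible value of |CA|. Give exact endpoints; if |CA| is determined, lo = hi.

|CA| ∈ [10, 30]  (≈ [10.0000, 30.0000])

|AB| ∈ {15}
|AD| ∈ {20}
|CD| ∈ {10}
|BD| ∈ [5, 35]
|AC| ∈ [10, 30]
|BC| ∈ [0, 45]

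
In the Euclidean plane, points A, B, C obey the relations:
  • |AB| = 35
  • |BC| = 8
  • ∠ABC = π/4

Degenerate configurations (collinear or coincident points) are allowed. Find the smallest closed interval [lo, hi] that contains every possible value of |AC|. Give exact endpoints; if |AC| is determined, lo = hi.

|AB| ∈ {35}
|BC| ∈ {8}
|AC| ∈ {√(1289 - 280·√(2))}

|AC| = √(1289 - 280·√(2))  (≈ 29.8834)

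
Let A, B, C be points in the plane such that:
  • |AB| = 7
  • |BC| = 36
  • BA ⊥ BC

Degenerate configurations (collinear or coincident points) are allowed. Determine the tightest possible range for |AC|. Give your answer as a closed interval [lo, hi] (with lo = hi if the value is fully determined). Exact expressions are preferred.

|AB| ∈ {7}
|BC| ∈ {36}
|AC| ∈ {√(1345)}

|AC| = √(1345)  (≈ 36.6742)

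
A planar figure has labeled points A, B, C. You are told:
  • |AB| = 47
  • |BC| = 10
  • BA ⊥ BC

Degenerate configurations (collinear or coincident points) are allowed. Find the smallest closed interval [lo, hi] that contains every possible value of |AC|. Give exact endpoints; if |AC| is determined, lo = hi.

|AB| ∈ {47}
|BC| ∈ {10}
|AC| ∈ {√(2309)}

|AC| = √(2309)  (≈ 48.0521)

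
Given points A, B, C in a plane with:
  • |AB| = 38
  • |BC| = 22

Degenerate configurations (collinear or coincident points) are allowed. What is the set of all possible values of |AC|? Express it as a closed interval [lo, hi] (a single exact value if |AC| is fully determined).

|AB| ∈ {38}
|BC| ∈ {22}
|AC| ∈ [16, 60]

|AC| ∈ [16, 60]  (≈ [16.0000, 60.0000])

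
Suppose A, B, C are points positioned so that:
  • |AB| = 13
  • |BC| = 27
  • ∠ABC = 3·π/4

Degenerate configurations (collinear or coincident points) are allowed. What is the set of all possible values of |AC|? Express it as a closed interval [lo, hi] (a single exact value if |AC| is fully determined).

|AB| ∈ {13}
|BC| ∈ {27}
|AC| ∈ {√(351·√(2) + 898)}

|AC| = √(351·√(2) + 898)  (≈ 37.3415)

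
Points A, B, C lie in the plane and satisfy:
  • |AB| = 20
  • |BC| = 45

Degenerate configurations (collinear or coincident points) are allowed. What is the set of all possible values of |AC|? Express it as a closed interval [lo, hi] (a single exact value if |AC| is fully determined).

|AC| ∈ [25, 65]  (≈ [25.0000, 65.0000])

|AB| ∈ {20}
|BC| ∈ {45}
|AC| ∈ [25, 65]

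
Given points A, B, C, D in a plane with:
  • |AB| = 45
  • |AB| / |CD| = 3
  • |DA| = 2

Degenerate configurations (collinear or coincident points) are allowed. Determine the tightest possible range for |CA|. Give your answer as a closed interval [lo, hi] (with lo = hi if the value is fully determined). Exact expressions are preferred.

|CA| ∈ [13, 17]  (≈ [13.0000, 17.0000])

|AB| ∈ {45}
|AD| ∈ {2}
|CD| ∈ {15}
|BD| ∈ [43, 47]
|AC| ∈ [13, 17]
|BC| ∈ [28, 62]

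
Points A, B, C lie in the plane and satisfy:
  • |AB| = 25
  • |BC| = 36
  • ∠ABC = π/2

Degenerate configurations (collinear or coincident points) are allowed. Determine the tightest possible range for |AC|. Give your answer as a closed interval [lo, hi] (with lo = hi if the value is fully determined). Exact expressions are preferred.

|AC| = √(1921)  (≈ 43.8292)

|AB| ∈ {25}
|BC| ∈ {36}
|AC| ∈ {√(1921)}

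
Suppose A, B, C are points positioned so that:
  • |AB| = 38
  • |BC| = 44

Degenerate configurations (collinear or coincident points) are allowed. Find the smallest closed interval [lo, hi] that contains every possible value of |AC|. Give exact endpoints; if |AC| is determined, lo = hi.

|AB| ∈ {38}
|BC| ∈ {44}
|AC| ∈ [6, 82]

|AC| ∈ [6, 82]  (≈ [6.0000, 82.0000])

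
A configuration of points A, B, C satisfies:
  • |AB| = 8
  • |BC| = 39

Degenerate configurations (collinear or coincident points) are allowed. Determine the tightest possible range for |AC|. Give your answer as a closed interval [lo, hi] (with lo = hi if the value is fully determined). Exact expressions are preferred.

|AC| ∈ [31, 47]  (≈ [31.0000, 47.0000])

|AB| ∈ {8}
|BC| ∈ {39}
|AC| ∈ [31, 47]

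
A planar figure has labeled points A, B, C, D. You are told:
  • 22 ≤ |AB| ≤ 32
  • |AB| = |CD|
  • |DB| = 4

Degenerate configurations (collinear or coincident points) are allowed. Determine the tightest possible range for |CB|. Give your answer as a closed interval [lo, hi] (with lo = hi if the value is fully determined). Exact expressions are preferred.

|CB| ∈ [18, 36]  (≈ [18.0000, 36.0000])

|AB| ∈ [22, 32]
|BD| ∈ {4}
|CD| ∈ [22, 32]
|AD| ∈ [18, 36]
|BC| ∈ [18, 36]
|AC| ∈ [0, 68]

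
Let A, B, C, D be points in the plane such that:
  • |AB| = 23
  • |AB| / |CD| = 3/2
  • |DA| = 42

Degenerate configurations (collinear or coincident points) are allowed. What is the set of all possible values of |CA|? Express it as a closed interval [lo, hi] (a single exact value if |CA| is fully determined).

|CA| ∈ [80/3, 172/3]  (≈ [26.6667, 57.3333])

|AB| ∈ {23}
|AD| ∈ {42}
|CD| ∈ {46/3}
|BD| ∈ [19, 65]
|AC| ∈ [80/3, 172/3]
|BC| ∈ [11/3, 241/3]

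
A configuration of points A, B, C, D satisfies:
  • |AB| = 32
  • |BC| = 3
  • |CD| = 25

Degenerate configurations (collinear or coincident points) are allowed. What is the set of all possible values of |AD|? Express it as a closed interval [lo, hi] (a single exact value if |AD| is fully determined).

|AD| ∈ [4, 60]  (≈ [4.0000, 60.0000])

|AB| ∈ {32}
|BC| ∈ {3}
|CD| ∈ {25}
|AC| ∈ [29, 35]
|BD| ∈ [22, 28]
|AD| ∈ [4, 60]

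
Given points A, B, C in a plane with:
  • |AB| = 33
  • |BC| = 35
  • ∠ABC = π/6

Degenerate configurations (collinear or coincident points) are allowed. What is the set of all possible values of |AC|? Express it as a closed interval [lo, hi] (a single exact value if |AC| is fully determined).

|AC| = √(2314 - 1155·√(3))  (≈ 17.7054)

|AB| ∈ {33}
|BC| ∈ {35}
|AC| ∈ {√(2314 - 1155·√(3))}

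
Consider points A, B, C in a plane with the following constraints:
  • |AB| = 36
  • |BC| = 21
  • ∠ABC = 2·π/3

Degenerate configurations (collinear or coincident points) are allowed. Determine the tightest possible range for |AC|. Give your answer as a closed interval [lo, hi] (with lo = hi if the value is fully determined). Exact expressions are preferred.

|AC| = 3·√(277)  (≈ 49.9300)

|AB| ∈ {36}
|BC| ∈ {21}
|AC| ∈ {3·√(277)}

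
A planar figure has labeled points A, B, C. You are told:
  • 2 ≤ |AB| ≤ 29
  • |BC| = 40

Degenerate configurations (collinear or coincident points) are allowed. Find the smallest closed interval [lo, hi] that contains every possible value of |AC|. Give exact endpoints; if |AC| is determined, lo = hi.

|AC| ∈ [11, 69]  (≈ [11.0000, 69.0000])

|AB| ∈ [2, 29]
|BC| ∈ {40}
|AC| ∈ [11, 69]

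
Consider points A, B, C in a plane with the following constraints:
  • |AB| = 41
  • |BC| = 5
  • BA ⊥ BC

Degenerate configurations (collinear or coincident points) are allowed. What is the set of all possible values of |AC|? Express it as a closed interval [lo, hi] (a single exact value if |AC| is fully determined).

|AB| ∈ {41}
|BC| ∈ {5}
|AC| ∈ {√(1706)}

|AC| = √(1706)  (≈ 41.3038)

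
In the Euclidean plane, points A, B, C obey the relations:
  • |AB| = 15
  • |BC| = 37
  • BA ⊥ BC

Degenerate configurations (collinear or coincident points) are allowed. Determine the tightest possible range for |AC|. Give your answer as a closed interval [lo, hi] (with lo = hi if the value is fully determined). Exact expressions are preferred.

|AC| = √(1594)  (≈ 39.9249)

|AB| ∈ {15}
|BC| ∈ {37}
|AC| ∈ {√(1594)}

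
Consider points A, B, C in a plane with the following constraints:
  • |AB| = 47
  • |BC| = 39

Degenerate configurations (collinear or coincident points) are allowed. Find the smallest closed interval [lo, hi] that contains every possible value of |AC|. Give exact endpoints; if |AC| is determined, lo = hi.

|AB| ∈ {47}
|BC| ∈ {39}
|AC| ∈ [8, 86]

|AC| ∈ [8, 86]  (≈ [8.0000, 86.0000])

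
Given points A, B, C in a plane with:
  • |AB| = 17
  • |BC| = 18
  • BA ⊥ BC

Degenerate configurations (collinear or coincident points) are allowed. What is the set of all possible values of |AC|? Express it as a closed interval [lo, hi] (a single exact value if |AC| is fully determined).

|AB| ∈ {17}
|BC| ∈ {18}
|AC| ∈ {√(613)}

|AC| = √(613)  (≈ 24.7588)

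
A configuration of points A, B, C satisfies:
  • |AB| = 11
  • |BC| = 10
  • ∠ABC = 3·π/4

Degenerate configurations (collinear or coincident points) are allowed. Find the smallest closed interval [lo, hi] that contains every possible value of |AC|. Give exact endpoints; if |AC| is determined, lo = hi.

|AC| = √(110·√(2) + 221)  (≈ 19.4052)

|AB| ∈ {11}
|BC| ∈ {10}
|AC| ∈ {√(110·√(2) + 221)}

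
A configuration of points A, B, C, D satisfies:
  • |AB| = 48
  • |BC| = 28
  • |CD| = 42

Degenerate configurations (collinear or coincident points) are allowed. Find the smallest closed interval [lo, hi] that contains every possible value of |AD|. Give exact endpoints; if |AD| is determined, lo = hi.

|AB| ∈ {48}
|BC| ∈ {28}
|CD| ∈ {42}
|AC| ∈ [20, 76]
|BD| ∈ [14, 70]
|AD| ∈ [0, 118]

|AD| ∈ [0, 118]  (≈ [0.0000, 118.0000])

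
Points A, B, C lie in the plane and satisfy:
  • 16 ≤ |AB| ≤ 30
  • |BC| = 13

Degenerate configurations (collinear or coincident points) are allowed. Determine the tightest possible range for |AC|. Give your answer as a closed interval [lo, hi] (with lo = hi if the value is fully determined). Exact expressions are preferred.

|AB| ∈ [16, 30]
|BC| ∈ {13}
|AC| ∈ [3, 43]

|AC| ∈ [3, 43]  (≈ [3.0000, 43.0000])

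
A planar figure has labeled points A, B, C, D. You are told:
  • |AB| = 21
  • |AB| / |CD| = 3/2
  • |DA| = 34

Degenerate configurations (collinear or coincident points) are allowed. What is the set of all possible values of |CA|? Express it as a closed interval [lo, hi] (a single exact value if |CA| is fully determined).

|AB| ∈ {21}
|AD| ∈ {34}
|CD| ∈ {14}
|BD| ∈ [13, 55]
|AC| ∈ [20, 48]
|BC| ∈ [0, 69]

|CA| ∈ [20, 48]  (≈ [20.0000, 48.0000])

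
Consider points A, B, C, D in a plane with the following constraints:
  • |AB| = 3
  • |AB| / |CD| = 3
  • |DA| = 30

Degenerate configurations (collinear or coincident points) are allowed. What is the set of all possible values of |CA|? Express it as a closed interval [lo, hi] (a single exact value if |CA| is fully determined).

|CA| ∈ [29, 31]  (≈ [29.0000, 31.0000])

|AB| ∈ {3}
|AD| ∈ {30}
|CD| ∈ {1}
|BD| ∈ [27, 33]
|AC| ∈ [29, 31]
|BC| ∈ [26, 34]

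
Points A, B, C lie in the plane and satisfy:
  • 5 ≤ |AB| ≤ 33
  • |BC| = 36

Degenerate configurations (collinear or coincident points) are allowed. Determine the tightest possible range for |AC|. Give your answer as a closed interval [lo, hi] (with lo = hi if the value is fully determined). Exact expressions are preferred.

|AC| ∈ [3, 69]  (≈ [3.0000, 69.0000])

|AB| ∈ [5, 33]
|BC| ∈ {36}
|AC| ∈ [3, 69]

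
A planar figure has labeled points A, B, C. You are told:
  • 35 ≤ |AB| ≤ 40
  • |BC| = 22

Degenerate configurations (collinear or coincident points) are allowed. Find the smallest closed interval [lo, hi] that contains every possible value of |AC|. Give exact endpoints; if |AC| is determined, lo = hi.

|AB| ∈ [35, 40]
|BC| ∈ {22}
|AC| ∈ [13, 62]

|AC| ∈ [13, 62]  (≈ [13.0000, 62.0000])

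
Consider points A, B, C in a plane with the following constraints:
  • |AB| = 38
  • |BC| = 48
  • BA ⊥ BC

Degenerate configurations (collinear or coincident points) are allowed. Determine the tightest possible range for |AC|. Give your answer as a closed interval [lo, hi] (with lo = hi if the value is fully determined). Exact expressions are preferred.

|AC| = 2·√(937)  (≈ 61.2209)

|AB| ∈ {38}
|BC| ∈ {48}
|AC| ∈ {2·√(937)}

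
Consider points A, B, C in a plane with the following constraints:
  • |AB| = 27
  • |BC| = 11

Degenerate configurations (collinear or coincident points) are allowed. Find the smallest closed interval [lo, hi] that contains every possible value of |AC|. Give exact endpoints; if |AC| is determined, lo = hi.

|AC| ∈ [16, 38]  (≈ [16.0000, 38.0000])

|AB| ∈ {27}
|BC| ∈ {11}
|AC| ∈ [16, 38]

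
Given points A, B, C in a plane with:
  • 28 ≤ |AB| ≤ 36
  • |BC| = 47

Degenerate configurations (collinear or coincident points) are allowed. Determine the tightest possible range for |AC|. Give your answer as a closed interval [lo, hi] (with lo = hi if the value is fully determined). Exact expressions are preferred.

|AB| ∈ [28, 36]
|BC| ∈ {47}
|AC| ∈ [11, 83]

|AC| ∈ [11, 83]  (≈ [11.0000, 83.0000])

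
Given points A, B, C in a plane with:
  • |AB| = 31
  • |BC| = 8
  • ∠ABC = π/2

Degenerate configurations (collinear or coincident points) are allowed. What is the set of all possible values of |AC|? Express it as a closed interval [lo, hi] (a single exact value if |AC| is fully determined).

|AB| ∈ {31}
|BC| ∈ {8}
|AC| ∈ {5·√(41)}

|AC| = 5·√(41)  (≈ 32.0156)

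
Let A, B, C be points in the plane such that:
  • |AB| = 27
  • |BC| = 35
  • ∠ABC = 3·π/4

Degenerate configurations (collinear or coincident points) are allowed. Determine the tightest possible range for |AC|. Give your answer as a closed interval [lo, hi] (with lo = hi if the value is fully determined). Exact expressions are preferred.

|AC| = √(945·√(2) + 1954)  (≈ 57.3623)

|AB| ∈ {27}
|BC| ∈ {35}
|AC| ∈ {√(945·√(2) + 1954)}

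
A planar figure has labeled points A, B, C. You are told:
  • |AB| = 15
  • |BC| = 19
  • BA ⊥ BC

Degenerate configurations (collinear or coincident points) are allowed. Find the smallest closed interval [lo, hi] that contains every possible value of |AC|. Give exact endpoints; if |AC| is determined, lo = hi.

|AB| ∈ {15}
|BC| ∈ {19}
|AC| ∈ {√(586)}

|AC| = √(586)  (≈ 24.2074)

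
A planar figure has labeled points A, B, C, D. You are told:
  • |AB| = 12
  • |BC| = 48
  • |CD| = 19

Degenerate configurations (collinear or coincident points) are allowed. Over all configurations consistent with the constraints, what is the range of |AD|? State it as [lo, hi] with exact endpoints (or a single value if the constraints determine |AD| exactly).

|AD| ∈ [17, 79]  (≈ [17.0000, 79.0000])

|AB| ∈ {12}
|BC| ∈ {48}
|CD| ∈ {19}
|AC| ∈ [36, 60]
|BD| ∈ [29, 67]
|AD| ∈ [17, 79]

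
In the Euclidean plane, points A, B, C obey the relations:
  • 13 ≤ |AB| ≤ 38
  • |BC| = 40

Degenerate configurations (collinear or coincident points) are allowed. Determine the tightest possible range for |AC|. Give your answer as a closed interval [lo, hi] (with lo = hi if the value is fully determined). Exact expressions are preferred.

|AB| ∈ [13, 38]
|BC| ∈ {40}
|AC| ∈ [2, 78]

|AC| ∈ [2, 78]  (≈ [2.0000, 78.0000])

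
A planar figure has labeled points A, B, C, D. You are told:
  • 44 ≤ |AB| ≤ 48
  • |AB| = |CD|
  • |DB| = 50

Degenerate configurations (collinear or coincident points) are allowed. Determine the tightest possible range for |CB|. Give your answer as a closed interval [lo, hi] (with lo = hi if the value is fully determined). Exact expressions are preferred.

|CB| ∈ [2, 98]  (≈ [2.0000, 98.0000])

|AB| ∈ [44, 48]
|BD| ∈ {50}
|CD| ∈ [44, 48]
|AD| ∈ [2, 98]
|BC| ∈ [2, 98]
|AC| ∈ [0, 146]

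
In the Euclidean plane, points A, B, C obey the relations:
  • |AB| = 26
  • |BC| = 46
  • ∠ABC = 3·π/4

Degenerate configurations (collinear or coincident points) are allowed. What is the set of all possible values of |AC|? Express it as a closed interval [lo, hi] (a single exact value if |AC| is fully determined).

|AB| ∈ {26}
|BC| ∈ {46}
|AC| ∈ {2·√(299·√(2) + 698)}

|AC| = 2·√(299·√(2) + 698)  (≈ 66.9582)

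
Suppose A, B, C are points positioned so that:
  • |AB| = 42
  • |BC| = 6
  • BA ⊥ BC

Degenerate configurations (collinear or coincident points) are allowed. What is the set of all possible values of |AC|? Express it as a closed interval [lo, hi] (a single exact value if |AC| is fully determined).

|AC| = 30·√(2)  (≈ 42.4264)

|AB| ∈ {42}
|BC| ∈ {6}
|AC| ∈ {30·√(2)}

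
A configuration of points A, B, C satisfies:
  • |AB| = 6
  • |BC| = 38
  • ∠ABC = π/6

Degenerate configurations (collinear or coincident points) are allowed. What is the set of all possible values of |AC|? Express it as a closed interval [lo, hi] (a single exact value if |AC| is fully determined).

|AC| = 2·√(370 - 57·√(3))  (≈ 32.9407)

|AB| ∈ {6}
|BC| ∈ {38}
|AC| ∈ {2·√(370 - 57·√(3))}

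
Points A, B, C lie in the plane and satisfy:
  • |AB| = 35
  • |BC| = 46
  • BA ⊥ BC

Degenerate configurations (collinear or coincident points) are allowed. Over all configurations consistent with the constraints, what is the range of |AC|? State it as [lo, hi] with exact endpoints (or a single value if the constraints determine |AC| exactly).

|AC| = √(3341)  (≈ 57.8014)

|AB| ∈ {35}
|BC| ∈ {46}
|AC| ∈ {√(3341)}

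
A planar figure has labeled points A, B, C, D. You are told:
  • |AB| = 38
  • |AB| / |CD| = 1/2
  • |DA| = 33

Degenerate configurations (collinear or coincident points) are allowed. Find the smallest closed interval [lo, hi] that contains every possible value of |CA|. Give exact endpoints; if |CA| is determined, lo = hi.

|AB| ∈ {38}
|AD| ∈ {33}
|CD| ∈ {76}
|BD| ∈ [5, 71]
|AC| ∈ [43, 109]
|BC| ∈ [5, 147]

|CA| ∈ [43, 109]  (≈ [43.0000, 109.0000])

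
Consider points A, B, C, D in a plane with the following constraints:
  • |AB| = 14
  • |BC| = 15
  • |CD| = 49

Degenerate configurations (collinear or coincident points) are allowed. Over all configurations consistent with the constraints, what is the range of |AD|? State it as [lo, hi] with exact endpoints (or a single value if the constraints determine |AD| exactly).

|AD| ∈ [20, 78]  (≈ [20.0000, 78.0000])

|AB| ∈ {14}
|BC| ∈ {15}
|CD| ∈ {49}
|AC| ∈ [1, 29]
|BD| ∈ [34, 64]
|AD| ∈ [20, 78]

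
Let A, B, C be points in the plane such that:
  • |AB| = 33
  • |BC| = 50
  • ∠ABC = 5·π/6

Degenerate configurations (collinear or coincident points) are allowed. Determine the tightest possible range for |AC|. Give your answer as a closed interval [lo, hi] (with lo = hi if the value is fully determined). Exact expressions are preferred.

|AC| = √(1650·√(3) + 3589)  (≈ 80.2925)

|AB| ∈ {33}
|BC| ∈ {50}
|AC| ∈ {√(1650·√(3) + 3589)}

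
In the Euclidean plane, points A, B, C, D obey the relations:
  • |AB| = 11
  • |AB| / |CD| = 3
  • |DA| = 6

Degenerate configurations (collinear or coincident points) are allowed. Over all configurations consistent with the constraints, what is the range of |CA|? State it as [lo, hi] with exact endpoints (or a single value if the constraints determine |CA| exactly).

|AB| ∈ {11}
|AD| ∈ {6}
|CD| ∈ {11/3}
|BD| ∈ [5, 17]
|AC| ∈ [7/3, 29/3]
|BC| ∈ [4/3, 62/3]

|CA| ∈ [7/3, 29/3]  (≈ [2.3333, 9.6667])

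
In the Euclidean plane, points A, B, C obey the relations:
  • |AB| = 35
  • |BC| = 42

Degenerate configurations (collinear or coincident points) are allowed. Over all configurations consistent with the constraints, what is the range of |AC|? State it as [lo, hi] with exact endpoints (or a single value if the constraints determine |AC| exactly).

|AC| ∈ [7, 77]  (≈ [7.0000, 77.0000])

|AB| ∈ {35}
|BC| ∈ {42}
|AC| ∈ [7, 77]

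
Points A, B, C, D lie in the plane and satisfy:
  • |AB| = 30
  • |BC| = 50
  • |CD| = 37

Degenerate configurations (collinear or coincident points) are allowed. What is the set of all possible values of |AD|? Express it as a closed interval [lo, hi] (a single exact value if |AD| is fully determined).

|AB| ∈ {30}
|BC| ∈ {50}
|CD| ∈ {37}
|AC| ∈ [20, 80]
|BD| ∈ [13, 87]
|AD| ∈ [0, 117]

|AD| ∈ [0, 117]  (≈ [0.0000, 117.0000])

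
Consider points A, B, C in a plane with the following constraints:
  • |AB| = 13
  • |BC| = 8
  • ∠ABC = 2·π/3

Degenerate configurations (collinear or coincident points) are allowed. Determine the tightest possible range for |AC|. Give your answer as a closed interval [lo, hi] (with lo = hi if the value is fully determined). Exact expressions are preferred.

|AC| = √(337)  (≈ 18.3576)

|AB| ∈ {13}
|BC| ∈ {8}
|AC| ∈ {√(337)}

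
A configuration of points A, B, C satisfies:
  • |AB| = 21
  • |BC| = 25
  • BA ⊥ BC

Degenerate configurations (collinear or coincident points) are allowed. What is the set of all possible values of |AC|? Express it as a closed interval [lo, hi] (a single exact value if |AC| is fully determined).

|AB| ∈ {21}
|BC| ∈ {25}
|AC| ∈ {√(1066)}

|AC| = √(1066)  (≈ 32.6497)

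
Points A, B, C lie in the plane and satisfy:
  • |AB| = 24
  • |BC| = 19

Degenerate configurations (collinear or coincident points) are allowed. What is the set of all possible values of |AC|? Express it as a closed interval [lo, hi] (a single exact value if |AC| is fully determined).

|AC| ∈ [5, 43]  (≈ [5.0000, 43.0000])

|AB| ∈ {24}
|BC| ∈ {19}
|AC| ∈ [5, 43]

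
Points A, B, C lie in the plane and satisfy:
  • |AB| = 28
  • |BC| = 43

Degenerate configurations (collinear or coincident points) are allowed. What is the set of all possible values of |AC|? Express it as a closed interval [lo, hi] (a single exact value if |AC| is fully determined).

|AC| ∈ [15, 71]  (≈ [15.0000, 71.0000])

|AB| ∈ {28}
|BC| ∈ {43}
|AC| ∈ [15, 71]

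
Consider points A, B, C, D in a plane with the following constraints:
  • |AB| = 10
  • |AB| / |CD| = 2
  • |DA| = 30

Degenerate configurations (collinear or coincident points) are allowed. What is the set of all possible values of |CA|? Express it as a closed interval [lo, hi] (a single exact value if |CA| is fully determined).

|CA| ∈ [25, 35]  (≈ [25.0000, 35.0000])

|AB| ∈ {10}
|AD| ∈ {30}
|CD| ∈ {5}
|BD| ∈ [20, 40]
|AC| ∈ [25, 35]
|BC| ∈ [15, 45]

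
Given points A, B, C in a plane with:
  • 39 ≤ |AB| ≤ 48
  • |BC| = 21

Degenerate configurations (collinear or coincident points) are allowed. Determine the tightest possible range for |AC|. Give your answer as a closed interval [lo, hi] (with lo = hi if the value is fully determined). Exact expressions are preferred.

|AB| ∈ [39, 48]
|BC| ∈ {21}
|AC| ∈ [18, 69]

|AC| ∈ [18, 69]  (≈ [18.0000, 69.0000])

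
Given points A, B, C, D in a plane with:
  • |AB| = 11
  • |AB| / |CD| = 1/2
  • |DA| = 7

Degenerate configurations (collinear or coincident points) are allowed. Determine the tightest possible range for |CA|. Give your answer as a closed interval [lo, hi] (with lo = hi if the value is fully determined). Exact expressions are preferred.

|AB| ∈ {11}
|AD| ∈ {7}
|CD| ∈ {22}
|BD| ∈ [4, 18]
|AC| ∈ [15, 29]
|BC| ∈ [4, 40]

|CA| ∈ [15, 29]  (≈ [15.0000, 29.0000])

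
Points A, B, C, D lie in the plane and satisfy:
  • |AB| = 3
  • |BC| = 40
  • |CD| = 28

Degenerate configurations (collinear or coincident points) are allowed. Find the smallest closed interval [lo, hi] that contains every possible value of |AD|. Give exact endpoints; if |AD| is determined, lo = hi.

|AB| ∈ {3}
|BC| ∈ {40}
|CD| ∈ {28}
|AC| ∈ [37, 43]
|BD| ∈ [12, 68]
|AD| ∈ [9, 71]

|AD| ∈ [9, 71]  (≈ [9.0000, 71.0000])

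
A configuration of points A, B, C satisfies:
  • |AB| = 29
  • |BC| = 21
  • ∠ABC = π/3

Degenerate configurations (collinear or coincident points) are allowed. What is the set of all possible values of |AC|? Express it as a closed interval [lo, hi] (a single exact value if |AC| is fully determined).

|AB| ∈ {29}
|BC| ∈ {21}
|AC| ∈ {√(673)}

|AC| = √(673)  (≈ 25.9422)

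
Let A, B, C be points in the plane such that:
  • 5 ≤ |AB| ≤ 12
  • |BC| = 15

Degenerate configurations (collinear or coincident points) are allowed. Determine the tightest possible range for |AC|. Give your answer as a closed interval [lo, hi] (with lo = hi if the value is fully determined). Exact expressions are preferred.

|AB| ∈ [5, 12]
|BC| ∈ {15}
|AC| ∈ [3, 27]

|AC| ∈ [3, 27]  (≈ [3.0000, 27.0000])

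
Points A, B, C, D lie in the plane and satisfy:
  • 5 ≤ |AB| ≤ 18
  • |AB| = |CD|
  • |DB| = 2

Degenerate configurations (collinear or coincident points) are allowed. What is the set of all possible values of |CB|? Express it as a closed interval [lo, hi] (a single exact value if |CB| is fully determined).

|CB| ∈ [3, 20]  (≈ [3.0000, 20.0000])

|AB| ∈ [5, 18]
|BD| ∈ {2}
|CD| ∈ [5, 18]
|AD| ∈ [3, 20]
|BC| ∈ [3, 20]
|AC| ∈ [0, 38]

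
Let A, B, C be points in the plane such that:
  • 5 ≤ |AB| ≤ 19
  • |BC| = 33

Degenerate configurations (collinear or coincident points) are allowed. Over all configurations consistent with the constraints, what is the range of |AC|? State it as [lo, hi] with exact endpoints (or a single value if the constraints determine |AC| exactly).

|AB| ∈ [5, 19]
|BC| ∈ {33}
|AC| ∈ [14, 52]

|AC| ∈ [14, 52]  (≈ [14.0000, 52.0000])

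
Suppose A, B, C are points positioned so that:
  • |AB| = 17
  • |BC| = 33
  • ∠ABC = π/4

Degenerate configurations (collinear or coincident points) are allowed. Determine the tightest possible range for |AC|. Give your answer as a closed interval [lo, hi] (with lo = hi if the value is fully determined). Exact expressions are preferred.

|AB| ∈ {17}
|BC| ∈ {33}
|AC| ∈ {√(1378 - 561·√(2))}

|AC| = √(1378 - 561·√(2))  (≈ 24.1790)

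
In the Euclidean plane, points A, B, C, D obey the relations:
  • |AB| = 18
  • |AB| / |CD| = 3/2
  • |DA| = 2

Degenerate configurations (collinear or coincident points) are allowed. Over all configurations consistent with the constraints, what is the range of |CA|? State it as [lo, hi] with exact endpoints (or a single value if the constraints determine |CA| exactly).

|AB| ∈ {18}
|AD| ∈ {2}
|CD| ∈ {12}
|BD| ∈ [16, 20]
|AC| ∈ [10, 14]
|BC| ∈ [4, 32]

|CA| ∈ [10, 14]  (≈ [10.0000, 14.0000])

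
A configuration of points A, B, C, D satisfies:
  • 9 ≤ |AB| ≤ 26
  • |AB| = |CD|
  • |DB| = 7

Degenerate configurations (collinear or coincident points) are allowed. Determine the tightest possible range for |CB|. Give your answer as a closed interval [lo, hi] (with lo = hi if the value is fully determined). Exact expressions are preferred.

|CB| ∈ [2, 33]  (≈ [2.0000, 33.0000])

|AB| ∈ [9, 26]
|BD| ∈ {7}
|CD| ∈ [9, 26]
|AD| ∈ [2, 33]
|BC| ∈ [2, 33]
|AC| ∈ [0, 59]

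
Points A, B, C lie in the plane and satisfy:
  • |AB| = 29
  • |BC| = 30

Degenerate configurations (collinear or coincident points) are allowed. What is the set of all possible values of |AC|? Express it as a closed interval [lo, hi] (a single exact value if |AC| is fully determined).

|AC| ∈ [1, 59]  (≈ [1.0000, 59.0000])

|AB| ∈ {29}
|BC| ∈ {30}
|AC| ∈ [1, 59]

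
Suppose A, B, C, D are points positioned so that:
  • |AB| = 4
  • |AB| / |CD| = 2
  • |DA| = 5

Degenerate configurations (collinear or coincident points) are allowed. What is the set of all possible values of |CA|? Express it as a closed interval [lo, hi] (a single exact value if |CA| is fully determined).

|AB| ∈ {4}
|AD| ∈ {5}
|CD| ∈ {2}
|BD| ∈ [1, 9]
|AC| ∈ [3, 7]
|BC| ∈ [0, 11]

|CA| ∈ [3, 7]  (≈ [3.0000, 7.0000])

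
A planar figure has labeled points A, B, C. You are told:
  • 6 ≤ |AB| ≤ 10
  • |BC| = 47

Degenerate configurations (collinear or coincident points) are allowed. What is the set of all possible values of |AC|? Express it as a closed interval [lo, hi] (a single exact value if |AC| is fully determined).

|AC| ∈ [37, 57]  (≈ [37.0000, 57.0000])

|AB| ∈ [6, 10]
|BC| ∈ {47}
|AC| ∈ [37, 57]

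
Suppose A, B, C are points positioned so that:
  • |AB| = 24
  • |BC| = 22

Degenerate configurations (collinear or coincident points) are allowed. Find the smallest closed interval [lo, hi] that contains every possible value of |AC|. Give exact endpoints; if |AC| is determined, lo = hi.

|AC| ∈ [2, 46]  (≈ [2.0000, 46.0000])

|AB| ∈ {24}
|BC| ∈ {22}
|AC| ∈ [2, 46]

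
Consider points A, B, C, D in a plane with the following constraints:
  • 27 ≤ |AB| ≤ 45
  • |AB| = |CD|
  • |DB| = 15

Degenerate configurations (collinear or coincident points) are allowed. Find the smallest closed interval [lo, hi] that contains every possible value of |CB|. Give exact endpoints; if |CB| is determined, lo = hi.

|AB| ∈ [27, 45]
|BD| ∈ {15}
|CD| ∈ [27, 45]
|AD| ∈ [12, 60]
|BC| ∈ [12, 60]
|AC| ∈ [0, 105]

|CB| ∈ [12, 60]  (≈ [12.0000, 60.0000])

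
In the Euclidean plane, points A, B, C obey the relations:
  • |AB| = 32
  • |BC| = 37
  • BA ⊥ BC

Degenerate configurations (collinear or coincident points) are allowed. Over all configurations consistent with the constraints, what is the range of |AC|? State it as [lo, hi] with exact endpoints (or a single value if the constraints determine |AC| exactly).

|AC| = √(2393)  (≈ 48.9183)

|AB| ∈ {32}
|BC| ∈ {37}
|AC| ∈ {√(2393)}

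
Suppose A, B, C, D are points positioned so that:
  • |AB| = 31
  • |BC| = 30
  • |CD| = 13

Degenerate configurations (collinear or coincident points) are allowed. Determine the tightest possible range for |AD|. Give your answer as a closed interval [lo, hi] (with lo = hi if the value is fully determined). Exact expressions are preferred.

|AB| ∈ {31}
|BC| ∈ {30}
|CD| ∈ {13}
|AC| ∈ [1, 61]
|BD| ∈ [17, 43]
|AD| ∈ [0, 74]

|AD| ∈ [0, 74]  (≈ [0.0000, 74.0000])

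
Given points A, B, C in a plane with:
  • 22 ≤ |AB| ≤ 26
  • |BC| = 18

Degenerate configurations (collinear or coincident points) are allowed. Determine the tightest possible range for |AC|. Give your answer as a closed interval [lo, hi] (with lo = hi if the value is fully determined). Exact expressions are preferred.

|AB| ∈ [22, 26]
|BC| ∈ {18}
|AC| ∈ [4, 44]

|AC| ∈ [4, 44]  (≈ [4.0000, 44.0000])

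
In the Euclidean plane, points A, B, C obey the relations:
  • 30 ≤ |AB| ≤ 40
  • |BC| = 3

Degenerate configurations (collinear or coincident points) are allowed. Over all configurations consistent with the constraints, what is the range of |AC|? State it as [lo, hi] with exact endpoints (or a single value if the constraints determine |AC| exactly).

|AB| ∈ [30, 40]
|BC| ∈ {3}
|AC| ∈ [27, 43]

|AC| ∈ [27, 43]  (≈ [27.0000, 43.0000])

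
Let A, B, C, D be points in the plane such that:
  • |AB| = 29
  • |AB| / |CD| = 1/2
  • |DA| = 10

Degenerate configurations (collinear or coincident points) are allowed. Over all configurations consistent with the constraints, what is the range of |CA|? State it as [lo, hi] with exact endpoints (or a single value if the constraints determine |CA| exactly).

|CA| ∈ [48, 68]  (≈ [48.0000, 68.0000])

|AB| ∈ {29}
|AD| ∈ {10}
|CD| ∈ {58}
|BD| ∈ [19, 39]
|AC| ∈ [48, 68]
|BC| ∈ [19, 97]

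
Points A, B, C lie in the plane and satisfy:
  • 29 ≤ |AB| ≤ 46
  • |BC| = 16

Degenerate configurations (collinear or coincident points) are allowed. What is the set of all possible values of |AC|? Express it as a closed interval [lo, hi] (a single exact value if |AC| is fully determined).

|AB| ∈ [29, 46]
|BC| ∈ {16}
|AC| ∈ [13, 62]

|AC| ∈ [13, 62]  (≈ [13.0000, 62.0000])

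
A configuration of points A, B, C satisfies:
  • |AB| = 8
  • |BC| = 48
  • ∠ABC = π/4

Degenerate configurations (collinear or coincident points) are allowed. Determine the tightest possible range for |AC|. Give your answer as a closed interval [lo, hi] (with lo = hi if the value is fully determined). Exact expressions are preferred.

|AC| = 8·√(37 - 6·√(2))  (≈ 42.7193)

|AB| ∈ {8}
|BC| ∈ {48}
|AC| ∈ {8·√(37 - 6·√(2))}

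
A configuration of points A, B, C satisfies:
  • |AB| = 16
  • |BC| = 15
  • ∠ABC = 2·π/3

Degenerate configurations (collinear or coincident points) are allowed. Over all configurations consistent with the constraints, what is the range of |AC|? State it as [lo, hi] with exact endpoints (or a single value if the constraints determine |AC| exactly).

|AC| = √(721)  (≈ 26.8514)

|AB| ∈ {16}
|BC| ∈ {15}
|AC| ∈ {√(721)}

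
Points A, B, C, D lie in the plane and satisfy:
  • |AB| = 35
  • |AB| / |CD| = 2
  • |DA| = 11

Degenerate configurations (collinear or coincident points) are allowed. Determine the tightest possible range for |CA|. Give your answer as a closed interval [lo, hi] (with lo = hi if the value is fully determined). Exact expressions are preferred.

|AB| ∈ {35}
|AD| ∈ {11}
|CD| ∈ {35/2}
|BD| ∈ [24, 46]
|AC| ∈ [13/2, 57/2]
|BC| ∈ [13/2, 127/2]

|CA| ∈ [13/2, 57/2]  (≈ [6.5000, 28.5000])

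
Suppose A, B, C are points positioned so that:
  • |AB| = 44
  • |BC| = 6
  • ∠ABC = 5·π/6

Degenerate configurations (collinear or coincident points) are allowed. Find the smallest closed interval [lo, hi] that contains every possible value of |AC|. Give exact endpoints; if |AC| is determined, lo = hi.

|AC| = 2·√(66·√(3) + 493)  (≈ 49.2875)

|AB| ∈ {44}
|BC| ∈ {6}
|AC| ∈ {2·√(66·√(3) + 493)}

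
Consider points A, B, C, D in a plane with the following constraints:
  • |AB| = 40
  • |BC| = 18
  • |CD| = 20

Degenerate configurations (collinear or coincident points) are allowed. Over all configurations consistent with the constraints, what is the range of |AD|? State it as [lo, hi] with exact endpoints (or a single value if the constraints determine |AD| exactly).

|AD| ∈ [2, 78]  (≈ [2.0000, 78.0000])

|AB| ∈ {40}
|BC| ∈ {18}
|CD| ∈ {20}
|AC| ∈ [22, 58]
|BD| ∈ [2, 38]
|AD| ∈ [2, 78]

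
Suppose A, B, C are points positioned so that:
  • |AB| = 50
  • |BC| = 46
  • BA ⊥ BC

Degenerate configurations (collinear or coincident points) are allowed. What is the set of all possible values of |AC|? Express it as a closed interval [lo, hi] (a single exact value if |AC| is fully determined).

|AC| = 2·√(1154)  (≈ 67.9412)

|AB| ∈ {50}
|BC| ∈ {46}
|AC| ∈ {2·√(1154)}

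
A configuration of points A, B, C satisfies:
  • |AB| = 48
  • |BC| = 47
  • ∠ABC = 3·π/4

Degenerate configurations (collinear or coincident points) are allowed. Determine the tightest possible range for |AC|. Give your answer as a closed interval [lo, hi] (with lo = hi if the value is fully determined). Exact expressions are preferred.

|AB| ∈ {48}
|BC| ∈ {47}
|AC| ∈ {√(2256·√(2) + 4513)}

|AC| = √(2256·√(2) + 4513)  (≈ 87.7694)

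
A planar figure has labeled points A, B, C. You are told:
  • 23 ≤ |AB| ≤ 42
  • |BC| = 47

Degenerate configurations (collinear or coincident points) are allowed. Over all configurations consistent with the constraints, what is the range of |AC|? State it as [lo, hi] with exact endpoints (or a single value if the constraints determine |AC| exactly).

|AC| ∈ [5, 89]  (≈ [5.0000, 89.0000])

|AB| ∈ [23, 42]
|BC| ∈ {47}
|AC| ∈ [5, 89]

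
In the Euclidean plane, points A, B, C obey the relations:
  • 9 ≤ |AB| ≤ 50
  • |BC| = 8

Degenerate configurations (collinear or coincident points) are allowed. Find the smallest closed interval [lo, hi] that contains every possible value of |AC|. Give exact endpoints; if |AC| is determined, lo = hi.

|AC| ∈ [1, 58]  (≈ [1.0000, 58.0000])

|AB| ∈ [9, 50]
|BC| ∈ {8}
|AC| ∈ [1, 58]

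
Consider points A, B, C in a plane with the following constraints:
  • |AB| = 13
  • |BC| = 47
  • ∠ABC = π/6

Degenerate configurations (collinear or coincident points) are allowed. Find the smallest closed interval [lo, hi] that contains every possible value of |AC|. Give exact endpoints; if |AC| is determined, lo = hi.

|AC| = √(2378 - 611·√(3))  (≈ 36.3279)

|AB| ∈ {13}
|BC| ∈ {47}
|AC| ∈ {√(2378 - 611·√(3))}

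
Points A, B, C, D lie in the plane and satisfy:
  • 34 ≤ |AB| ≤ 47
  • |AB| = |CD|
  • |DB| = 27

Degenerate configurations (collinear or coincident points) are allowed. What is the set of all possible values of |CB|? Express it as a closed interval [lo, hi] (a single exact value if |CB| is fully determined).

|CB| ∈ [7, 74]  (≈ [7.0000, 74.0000])

|AB| ∈ [34, 47]
|BD| ∈ {27}
|CD| ∈ [34, 47]
|AD| ∈ [7, 74]
|BC| ∈ [7, 74]
|AC| ∈ [0, 121]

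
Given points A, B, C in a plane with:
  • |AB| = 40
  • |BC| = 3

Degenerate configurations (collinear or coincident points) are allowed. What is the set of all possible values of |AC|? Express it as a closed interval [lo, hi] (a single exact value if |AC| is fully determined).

|AB| ∈ {40}
|BC| ∈ {3}
|AC| ∈ [37, 43]

|AC| ∈ [37, 43]  (≈ [37.0000, 43.0000])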